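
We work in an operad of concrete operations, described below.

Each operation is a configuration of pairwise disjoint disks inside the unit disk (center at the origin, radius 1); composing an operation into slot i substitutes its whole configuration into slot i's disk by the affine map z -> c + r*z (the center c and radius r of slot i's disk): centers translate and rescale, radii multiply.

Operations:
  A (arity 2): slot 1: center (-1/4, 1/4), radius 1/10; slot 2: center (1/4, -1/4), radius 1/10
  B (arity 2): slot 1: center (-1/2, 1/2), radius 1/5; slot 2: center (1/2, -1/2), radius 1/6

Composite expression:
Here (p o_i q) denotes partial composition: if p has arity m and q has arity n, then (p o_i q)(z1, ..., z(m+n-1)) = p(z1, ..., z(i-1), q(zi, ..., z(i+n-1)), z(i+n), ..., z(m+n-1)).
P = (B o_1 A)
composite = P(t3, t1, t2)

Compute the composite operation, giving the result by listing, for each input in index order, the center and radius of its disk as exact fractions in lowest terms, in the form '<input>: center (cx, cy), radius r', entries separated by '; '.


t1: center (-9/20, 9/20), radius 1/50; t2: center (1/2, -1/2), radius 1/6; t3: center (-11/20, 11/20), radius 1/50

Affine substitution under B: radii multiply and t-centers shift.
for t3, the 2-step affine chain lands on center (-11/20, 11/20), radius 1/50
for t1, the 2-step affine chain lands on center (-9/20, 9/20), radius 1/50
for t2, the 1-step affine chain lands on center (1/2, -1/2), radius 1/6


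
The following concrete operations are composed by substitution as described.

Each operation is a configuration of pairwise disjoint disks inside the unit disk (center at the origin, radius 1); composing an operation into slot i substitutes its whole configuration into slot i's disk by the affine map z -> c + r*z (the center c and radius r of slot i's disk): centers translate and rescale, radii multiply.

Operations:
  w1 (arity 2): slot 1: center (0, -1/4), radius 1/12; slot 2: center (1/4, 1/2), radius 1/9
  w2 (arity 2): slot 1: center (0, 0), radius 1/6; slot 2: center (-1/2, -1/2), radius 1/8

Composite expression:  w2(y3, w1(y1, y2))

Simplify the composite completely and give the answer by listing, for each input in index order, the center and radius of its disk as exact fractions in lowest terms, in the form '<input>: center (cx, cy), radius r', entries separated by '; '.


y1: center (-1/2, -17/32), radius 1/96; y2: center (-15/32, -7/16), radius 1/72; y3: center (0, 0), radius 1/6

Follow each y-input down from w2: c' goes to c + r*c', radius to r*r'.
for y3, the 1-step affine chain lands on center (0, 0), radius 1/6
for y1, the 2-step affine chain lands on center (-1/2, -17/32), radius 1/96
for y2, the 2-step affine chain lands on center (-15/32, -7/16), radius 1/72


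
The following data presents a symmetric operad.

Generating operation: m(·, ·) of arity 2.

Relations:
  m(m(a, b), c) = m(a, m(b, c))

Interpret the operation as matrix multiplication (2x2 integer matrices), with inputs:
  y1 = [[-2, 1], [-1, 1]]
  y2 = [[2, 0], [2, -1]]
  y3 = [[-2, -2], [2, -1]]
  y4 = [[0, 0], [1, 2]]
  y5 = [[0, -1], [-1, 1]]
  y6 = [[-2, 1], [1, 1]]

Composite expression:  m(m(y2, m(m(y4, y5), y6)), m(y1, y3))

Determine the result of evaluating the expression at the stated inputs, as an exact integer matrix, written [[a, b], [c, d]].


[[0, 0], [-26, -14]]


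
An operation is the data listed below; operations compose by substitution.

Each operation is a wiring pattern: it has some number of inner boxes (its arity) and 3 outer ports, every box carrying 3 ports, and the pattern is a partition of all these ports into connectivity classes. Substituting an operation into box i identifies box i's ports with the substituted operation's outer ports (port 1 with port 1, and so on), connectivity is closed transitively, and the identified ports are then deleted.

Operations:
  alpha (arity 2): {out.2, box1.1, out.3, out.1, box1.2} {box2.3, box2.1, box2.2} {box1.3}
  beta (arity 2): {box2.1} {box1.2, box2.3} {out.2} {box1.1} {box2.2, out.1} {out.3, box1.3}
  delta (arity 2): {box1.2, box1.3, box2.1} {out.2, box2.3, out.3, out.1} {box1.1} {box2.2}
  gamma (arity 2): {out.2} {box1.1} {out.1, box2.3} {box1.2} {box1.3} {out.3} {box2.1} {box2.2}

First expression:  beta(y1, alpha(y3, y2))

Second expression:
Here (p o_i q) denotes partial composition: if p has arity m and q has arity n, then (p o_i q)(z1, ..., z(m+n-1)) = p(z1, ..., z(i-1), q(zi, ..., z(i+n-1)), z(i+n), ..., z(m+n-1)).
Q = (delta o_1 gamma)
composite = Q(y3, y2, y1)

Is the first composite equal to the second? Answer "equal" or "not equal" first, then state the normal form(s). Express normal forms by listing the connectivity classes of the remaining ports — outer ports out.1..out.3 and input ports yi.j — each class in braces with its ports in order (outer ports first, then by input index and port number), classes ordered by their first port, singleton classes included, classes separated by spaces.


Normal form of the first expression: {out.1, y1.2, y3.1, y3.2} {out.2} {out.3, y1.3} {y1.1} {y2.1, y2.2, y2.3} {y3.3}
Normal form of the second expression: {out.1, out.2, out.3, y1.3} {y1.1} {y1.2} {y2.1} {y2.2} {y2.3} {y3.1} {y3.2} {y3.3}
No match — not equal.

not equal; first: {out.1, y1.2, y3.1, y3.2} {out.2} {out.3, y1.3} {y1.1} {y2.1, y2.2, y2.3} {y3.3}; second: {out.1, out.2, out.3, y1.3} {y1.1} {y1.2} {y2.1} {y2.2} {y2.3} {y3.1} {y3.2} {y3.3}


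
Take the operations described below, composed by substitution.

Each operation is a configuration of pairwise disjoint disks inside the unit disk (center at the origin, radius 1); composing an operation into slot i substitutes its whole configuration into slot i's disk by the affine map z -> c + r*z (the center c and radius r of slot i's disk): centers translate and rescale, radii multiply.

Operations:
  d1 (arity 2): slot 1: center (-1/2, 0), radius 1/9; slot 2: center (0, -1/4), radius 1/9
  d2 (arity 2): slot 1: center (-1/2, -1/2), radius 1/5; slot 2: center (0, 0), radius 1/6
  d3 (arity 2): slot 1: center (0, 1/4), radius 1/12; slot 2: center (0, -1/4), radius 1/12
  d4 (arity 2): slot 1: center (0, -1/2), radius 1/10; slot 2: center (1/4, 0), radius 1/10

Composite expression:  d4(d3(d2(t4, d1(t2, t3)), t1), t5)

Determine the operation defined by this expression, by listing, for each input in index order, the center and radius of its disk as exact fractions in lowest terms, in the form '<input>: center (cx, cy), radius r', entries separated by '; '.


t1: center (0, -21/40), radius 1/120; t2: center (-1/1440, -19/40), radius 1/6480; t3: center (0, -1369/2880), radius 1/6480; t4: center (-1/240, -23/48), radius 1/600; t5: center (1/4, 0), radius 1/10

Nesting under d4 composes maps z -> c + r*z down each t-path.
t4 passes through 3 substitutions, ending at center (-1/240, -23/48), radius 1/600
t2 passes through 4 substitutions, ending at center (-1/1440, -19/40), radius 1/6480
t3 passes through 4 substitutions, ending at center (0, -1369/2880), radius 1/6480
t1 passes through 2 substitutions, ending at center (0, -21/40), radius 1/120
t5 passes through 1 substitution, ending at center (1/4, 0), radius 1/10


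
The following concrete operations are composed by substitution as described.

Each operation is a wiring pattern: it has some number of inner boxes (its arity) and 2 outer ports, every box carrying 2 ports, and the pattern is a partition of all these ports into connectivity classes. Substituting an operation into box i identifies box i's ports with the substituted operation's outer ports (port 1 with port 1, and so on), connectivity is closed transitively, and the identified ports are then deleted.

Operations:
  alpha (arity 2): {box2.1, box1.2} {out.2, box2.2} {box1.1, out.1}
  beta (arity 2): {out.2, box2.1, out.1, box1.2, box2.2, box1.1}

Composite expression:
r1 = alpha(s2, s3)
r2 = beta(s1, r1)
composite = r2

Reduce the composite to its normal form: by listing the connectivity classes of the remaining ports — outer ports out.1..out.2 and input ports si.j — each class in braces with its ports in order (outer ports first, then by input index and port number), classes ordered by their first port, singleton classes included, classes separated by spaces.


Reachability decides: close wires over beta-identified ports.
the subtree at alpha composes to {out.1, s2.1} {out.2, s3.2} {s2.2, s3.1} on (s2, s3); out.j = own outer ports
the subtree at beta composes to {out.1, out.2, s1.1, s1.2, s2.1, s3.2} {s2.2, s3.1} on (s1, s2, s3); out.j = own outer ports

{out.1, out.2, s1.1, s1.2, s2.1, s3.2} {s2.2, s3.1}


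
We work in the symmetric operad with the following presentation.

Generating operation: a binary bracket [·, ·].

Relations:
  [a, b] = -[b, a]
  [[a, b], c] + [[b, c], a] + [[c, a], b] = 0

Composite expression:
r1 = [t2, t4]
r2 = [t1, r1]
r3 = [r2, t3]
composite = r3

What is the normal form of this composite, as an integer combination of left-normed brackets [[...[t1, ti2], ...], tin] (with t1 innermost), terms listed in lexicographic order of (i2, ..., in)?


[[[t1, t2], t4], t3] - [[[t1, t4], t2], t3]

A multilinear Lie element is pinned by t1-initial words (t1 innermost).
Composite bracket: [[t1, [t2, t4]], t3]
Full expansion: 8 signed words from ab - ba (2^3 = 8).
Only words starting with t1 matter:
  t1t2t4t3 appears with sign +1, giving the term +[[[t1, t2], t4], t3]
  t1t4t2t3 appears with sign -1, giving the term -[[[t1, t4], t2], t3]


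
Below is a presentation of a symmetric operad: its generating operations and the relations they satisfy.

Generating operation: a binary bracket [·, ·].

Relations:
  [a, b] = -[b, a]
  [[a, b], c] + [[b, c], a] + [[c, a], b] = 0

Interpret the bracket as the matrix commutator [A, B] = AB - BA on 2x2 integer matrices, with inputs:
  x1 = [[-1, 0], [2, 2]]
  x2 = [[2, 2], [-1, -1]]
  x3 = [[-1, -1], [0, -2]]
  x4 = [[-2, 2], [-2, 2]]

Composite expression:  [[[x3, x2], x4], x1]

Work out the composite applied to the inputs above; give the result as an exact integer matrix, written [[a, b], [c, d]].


[x3, x2] = [[1, 5], [1, -1]]
[[x3, x2], x4] = [[-12, 24], [0, 12]]
[[[x3, x2], x4], x1] = [[48, 72], [48, -48]]

[[48, 72], [48, -48]]


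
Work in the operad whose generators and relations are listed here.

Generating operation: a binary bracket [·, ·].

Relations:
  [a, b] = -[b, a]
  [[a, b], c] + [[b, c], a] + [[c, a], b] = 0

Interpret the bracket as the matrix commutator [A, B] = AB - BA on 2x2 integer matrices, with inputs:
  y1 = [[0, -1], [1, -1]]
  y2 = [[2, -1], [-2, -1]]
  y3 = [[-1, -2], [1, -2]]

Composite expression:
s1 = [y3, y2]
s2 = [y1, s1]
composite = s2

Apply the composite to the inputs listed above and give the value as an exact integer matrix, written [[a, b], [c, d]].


[y3, y2] = [[5, 5], [5, -5]]
[y1, [y3, y2]] = [[-10, 15], [5, 10]]

[[-10, 15], [5, 10]]


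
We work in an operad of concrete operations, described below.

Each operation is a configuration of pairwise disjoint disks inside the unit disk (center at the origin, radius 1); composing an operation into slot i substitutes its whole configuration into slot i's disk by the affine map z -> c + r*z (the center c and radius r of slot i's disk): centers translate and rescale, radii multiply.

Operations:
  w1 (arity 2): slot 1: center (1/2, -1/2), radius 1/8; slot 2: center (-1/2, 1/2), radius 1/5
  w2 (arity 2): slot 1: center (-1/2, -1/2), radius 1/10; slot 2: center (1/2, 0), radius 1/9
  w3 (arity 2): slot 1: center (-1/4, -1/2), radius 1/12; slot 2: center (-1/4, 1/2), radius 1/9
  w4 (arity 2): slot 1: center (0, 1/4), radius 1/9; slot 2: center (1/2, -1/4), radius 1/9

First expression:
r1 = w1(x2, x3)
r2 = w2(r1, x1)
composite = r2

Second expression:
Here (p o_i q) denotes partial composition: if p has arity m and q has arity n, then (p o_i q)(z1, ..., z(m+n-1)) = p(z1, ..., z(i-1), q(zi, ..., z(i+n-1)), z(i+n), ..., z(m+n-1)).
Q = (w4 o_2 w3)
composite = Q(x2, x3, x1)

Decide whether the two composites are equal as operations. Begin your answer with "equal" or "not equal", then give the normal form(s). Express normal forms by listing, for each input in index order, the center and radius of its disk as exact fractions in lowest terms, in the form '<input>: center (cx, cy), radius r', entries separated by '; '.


not equal; first: x1: center (1/2, 0), radius 1/9; x2: center (-9/20, -11/20), radius 1/80; x3: center (-11/20, -9/20), radius 1/50; second: x1: center (17/36, -7/36), radius 1/81; x2: center (0, 1/4), radius 1/9; x3: center (17/36, -11/36), radius 1/108

The first expression, normalized: x1: center (1/2, 0), radius 1/9; x2: center (-9/20, -11/20), radius 1/80; x3: center (-11/20, -9/20), radius 1/50
The second expression, normalized: x1: center (17/36, -7/36), radius 1/81; x2: center (0, 1/4), radius 1/9; x3: center (17/36, -11/36), radius 1/108
The forms do not match — not equal.


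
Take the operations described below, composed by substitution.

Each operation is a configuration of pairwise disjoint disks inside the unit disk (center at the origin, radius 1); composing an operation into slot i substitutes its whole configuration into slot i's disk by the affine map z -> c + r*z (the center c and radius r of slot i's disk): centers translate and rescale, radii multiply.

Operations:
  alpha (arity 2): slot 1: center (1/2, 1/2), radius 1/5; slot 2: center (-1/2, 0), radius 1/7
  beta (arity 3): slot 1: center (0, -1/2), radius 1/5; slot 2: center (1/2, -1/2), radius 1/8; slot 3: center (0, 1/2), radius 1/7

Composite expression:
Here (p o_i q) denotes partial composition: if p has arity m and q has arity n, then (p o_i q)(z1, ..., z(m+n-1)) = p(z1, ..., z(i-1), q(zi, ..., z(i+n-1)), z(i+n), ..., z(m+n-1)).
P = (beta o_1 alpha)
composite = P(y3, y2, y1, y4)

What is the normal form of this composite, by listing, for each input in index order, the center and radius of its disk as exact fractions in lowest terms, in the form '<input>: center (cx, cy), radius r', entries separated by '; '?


y1: center (1/2, -1/2), radius 1/8; y2: center (-1/10, -1/2), radius 1/35; y3: center (1/10, -2/5), radius 1/25; y4: center (0, 1/2), radius 1/7

Each y-disk chains the slot maps above it in beta; radii multiply.
y3 passes through 2 substitutions, ending at center (1/10, -2/5), radius 1/25
y2 passes through 2 substitutions, ending at center (-1/10, -1/2), radius 1/35
y1 passes through 1 substitution, ending at center (1/2, -1/2), radius 1/8
y4 passes through 1 substitution, ending at center (0, 1/2), radius 1/7


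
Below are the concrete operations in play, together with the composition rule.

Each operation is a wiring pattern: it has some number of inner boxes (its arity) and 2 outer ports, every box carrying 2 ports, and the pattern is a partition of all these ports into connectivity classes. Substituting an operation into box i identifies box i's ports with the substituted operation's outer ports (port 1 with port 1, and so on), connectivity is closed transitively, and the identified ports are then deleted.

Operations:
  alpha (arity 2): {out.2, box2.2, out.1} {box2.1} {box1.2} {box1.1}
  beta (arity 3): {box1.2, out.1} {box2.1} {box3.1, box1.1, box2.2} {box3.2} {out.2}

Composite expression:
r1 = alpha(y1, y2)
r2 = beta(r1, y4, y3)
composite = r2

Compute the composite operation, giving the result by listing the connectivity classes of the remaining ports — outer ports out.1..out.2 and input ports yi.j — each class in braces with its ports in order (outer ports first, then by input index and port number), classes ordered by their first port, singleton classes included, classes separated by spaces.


{out.1, y2.2, y3.1, y4.2} {out.2} {y1.1} {y1.2} {y2.1} {y3.2} {y4.1}

Reachability decides: close wires over beta-identified ports.
after alpha, the pattern on (y1, y2) reads {out.1, out.2, y2.2} {y1.1} {y1.2} {y2.1} (out.j = its outer ports)
after beta, the pattern on (y1, y2, y4, y3) reads {out.1, y2.2, y3.1, y4.2} {out.2} {y1.1} {y1.2} {y2.1} {y3.2} {y4.1} (out.j = its outer ports)


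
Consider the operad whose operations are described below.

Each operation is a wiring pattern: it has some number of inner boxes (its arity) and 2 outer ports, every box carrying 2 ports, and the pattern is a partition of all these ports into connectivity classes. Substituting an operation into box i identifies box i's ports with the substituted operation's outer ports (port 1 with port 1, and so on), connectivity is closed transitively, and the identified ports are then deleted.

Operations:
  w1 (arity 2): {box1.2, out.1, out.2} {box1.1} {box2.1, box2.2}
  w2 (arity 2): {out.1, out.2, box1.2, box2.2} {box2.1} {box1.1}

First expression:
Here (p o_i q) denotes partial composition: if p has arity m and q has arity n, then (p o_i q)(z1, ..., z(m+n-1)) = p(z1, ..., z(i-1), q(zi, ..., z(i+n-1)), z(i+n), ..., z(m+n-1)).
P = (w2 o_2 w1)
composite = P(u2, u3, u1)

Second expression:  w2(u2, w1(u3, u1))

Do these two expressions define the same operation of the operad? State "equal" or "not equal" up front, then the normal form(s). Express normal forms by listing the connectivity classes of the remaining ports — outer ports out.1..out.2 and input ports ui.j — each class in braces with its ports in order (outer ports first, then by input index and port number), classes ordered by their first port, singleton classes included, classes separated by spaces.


equal — both sides give {out.1, out.2, u2.2, u3.2} {u1.1, u1.2} {u2.1} {u3.1}

The first expression reduces to {out.1, out.2, u2.2, u3.2} {u1.1, u1.2} {u2.1} {u3.1}
The second expression reduces to {out.1, out.2, u2.2, u3.2} {u1.1, u1.2} {u2.1} {u3.1}
Both agree, so they are equal.


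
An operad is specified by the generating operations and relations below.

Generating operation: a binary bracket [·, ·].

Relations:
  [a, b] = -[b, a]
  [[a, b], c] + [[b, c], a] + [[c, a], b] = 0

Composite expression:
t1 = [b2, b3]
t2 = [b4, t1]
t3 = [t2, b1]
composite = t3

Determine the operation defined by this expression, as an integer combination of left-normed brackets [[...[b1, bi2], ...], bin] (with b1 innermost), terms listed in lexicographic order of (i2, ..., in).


In the tensor algebra, words opening b1 carry the b1-anchored form.
Composite bracket: [[b4, [b2, b3]], b1]
Expanding via [a, b] = ab - ba: 8 signed words (2^3 = 8).
Coefficients come from the b1-initial words:
  b1b2b3b4 (sign +1) contributes +[[[b1, b2], b3], b4]
  b1b3b2b4 (sign -1) contributes -[[[b1, b3], b2], b4]
  b1b4b2b3 (sign -1) contributes -[[[b1, b4], b2], b3]
  b1b4b3b2 (sign +1) contributes +[[[b1, b4], b3], b2]

[[[b1, b2], b3], b4] - [[[b1, b3], b2], b4] - [[[b1, b4], b2], b3] + [[[b1, b4], b3], b2]


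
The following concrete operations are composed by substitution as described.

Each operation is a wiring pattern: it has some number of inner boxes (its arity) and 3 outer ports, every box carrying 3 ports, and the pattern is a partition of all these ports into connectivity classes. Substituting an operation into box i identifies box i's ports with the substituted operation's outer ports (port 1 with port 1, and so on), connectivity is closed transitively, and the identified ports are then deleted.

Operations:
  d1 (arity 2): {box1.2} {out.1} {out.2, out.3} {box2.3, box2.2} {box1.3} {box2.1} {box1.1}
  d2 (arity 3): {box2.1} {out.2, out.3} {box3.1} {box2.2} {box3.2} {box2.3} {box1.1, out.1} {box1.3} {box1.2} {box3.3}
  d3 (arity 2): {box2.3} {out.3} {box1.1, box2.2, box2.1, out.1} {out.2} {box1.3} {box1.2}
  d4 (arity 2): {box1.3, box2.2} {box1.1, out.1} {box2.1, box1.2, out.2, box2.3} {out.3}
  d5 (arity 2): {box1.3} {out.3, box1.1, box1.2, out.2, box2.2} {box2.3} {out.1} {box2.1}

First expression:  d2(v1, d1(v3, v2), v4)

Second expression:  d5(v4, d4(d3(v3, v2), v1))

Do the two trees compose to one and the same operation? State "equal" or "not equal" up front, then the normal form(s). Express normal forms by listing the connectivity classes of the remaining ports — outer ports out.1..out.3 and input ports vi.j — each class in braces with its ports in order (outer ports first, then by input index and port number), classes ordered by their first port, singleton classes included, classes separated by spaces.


The first expression, normalized: {out.1, v1.1} {out.2, out.3} {v1.2} {v1.3} {v2.1} {v2.2, v2.3} {v3.1} {v3.2} {v3.3} {v4.1} {v4.2} {v4.3}
The second expression, normalized: {out.1} {out.2, out.3, v1.1, v1.3, v4.1, v4.2} {v1.2} {v2.1, v2.2, v3.1} {v2.3} {v3.2} {v3.3} {v4.3}
No match — not equal.

not equal: they reduce to {out.1, v1.1} {out.2, out.3} {v1.2} {v1.3} {v2.1} {v2.2, v2.3} {v3.1} {v3.2} {v3.3} {v4.1} {v4.2} {v4.3} and {out.1} {out.2, out.3, v1.1, v1.3, v4.1, v4.2} {v1.2} {v2.1, v2.2, v3.1} {v2.3} {v3.2} {v3.3} {v4.3}


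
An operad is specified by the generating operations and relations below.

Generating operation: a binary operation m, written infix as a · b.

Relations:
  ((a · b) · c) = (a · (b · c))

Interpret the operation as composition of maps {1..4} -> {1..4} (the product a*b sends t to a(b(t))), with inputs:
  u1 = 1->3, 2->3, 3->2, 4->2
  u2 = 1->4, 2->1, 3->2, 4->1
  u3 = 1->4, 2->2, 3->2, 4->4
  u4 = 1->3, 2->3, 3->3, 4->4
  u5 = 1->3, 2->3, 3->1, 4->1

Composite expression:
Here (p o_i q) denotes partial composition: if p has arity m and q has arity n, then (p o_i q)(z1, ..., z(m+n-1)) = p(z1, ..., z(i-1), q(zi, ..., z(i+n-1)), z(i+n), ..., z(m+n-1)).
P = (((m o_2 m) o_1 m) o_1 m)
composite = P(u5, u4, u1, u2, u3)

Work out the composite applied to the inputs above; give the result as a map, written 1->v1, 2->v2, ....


(u5 · u4) = 1->1, 2->1, 3->1, 4->1
((u5 · u4) · u1) = 1->1, 2->1, 3->1, 4->1
(u2 · u3) = 1->1, 2->1, 3->1, 4->1
(((u5 · u4) · u1) · (u2 · u3)) = 1->1, 2->1, 3->1, 4->1

1->1, 2->1, 3->1, 4->1


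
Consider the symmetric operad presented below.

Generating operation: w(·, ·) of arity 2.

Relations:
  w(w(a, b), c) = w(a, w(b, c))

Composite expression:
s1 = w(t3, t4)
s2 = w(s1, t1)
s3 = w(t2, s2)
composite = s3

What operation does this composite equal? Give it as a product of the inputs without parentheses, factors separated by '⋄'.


t2 ⋄ t3 ⋄ t4 ⋄ t1

The w-tree's shape is irrelevant; the t-reading-order decides.
w(t3, t4) collapses to t3 ⋄ t4
w(w(t3, t4), t1) collapses to t3 ⋄ t4 ⋄ t1
w(t2, w(w(t3, t4), t1)) collapses to t2 ⋄ t3 ⋄ t4 ⋄ t1


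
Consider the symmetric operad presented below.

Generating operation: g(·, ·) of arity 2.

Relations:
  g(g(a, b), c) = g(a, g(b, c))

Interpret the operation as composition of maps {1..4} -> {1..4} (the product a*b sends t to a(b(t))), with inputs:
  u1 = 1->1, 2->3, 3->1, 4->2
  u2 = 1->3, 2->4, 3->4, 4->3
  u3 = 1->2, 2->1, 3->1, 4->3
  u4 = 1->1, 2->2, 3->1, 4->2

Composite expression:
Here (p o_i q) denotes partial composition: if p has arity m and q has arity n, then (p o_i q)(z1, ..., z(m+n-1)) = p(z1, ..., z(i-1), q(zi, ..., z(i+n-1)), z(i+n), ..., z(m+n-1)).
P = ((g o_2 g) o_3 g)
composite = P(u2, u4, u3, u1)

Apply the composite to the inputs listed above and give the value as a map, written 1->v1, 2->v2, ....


g(u3, u1) = 1->2, 2->1, 3->2, 4->1
g(u4, g(u3, u1)) = 1->2, 2->1, 3->2, 4->1
g(u2, g(u4, g(u3, u1))) = 1->4, 2->3, 3->4, 4->3

1->4, 2->3, 3->4, 4->3


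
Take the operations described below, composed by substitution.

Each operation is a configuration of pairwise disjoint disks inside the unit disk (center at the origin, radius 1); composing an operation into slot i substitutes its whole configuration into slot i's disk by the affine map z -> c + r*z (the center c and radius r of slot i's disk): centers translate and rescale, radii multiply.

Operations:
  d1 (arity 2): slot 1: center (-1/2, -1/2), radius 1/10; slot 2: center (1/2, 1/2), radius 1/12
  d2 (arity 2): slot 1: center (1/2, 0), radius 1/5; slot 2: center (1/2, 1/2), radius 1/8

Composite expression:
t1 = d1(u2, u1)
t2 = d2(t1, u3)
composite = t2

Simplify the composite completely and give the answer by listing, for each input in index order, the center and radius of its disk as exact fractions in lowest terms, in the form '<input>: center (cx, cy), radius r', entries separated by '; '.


Affine substitution under d2: radii multiply and u-centers shift.
u2: after 2 affine steps, its disk has center (2/5, -1/10), radius 1/50
u1: after 2 affine steps, its disk has center (3/5, 1/10), radius 1/60
u3: after 1 affine step, its disk has center (1/2, 1/2), radius 1/8

u1: center (3/5, 1/10), radius 1/60; u2: center (2/5, -1/10), radius 1/50; u3: center (1/2, 1/2), radius 1/8


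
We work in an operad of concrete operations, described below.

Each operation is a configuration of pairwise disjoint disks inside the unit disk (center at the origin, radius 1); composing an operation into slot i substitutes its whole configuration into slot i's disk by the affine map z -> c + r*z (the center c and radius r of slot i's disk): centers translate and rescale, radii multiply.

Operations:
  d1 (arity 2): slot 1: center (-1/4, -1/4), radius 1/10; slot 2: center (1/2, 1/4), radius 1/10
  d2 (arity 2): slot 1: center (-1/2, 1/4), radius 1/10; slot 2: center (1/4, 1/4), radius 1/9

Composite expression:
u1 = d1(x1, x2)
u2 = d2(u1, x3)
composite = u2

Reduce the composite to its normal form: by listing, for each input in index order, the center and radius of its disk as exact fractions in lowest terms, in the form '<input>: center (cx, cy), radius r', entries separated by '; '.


x1: center (-21/40, 9/40), radius 1/100; x2: center (-9/20, 11/40), radius 1/100; x3: center (1/4, 1/4), radius 1/9

Each x-disk chains the slot maps above it in d2; radii multiply.
input x1: applying the 2 nested substitutions gives center (-21/40, 9/40), radius 1/100
input x2: applying the 2 nested substitutions gives center (-9/20, 11/40), radius 1/100
input x3: applying the 1 nested substitution gives center (1/4, 1/4), radius 1/9


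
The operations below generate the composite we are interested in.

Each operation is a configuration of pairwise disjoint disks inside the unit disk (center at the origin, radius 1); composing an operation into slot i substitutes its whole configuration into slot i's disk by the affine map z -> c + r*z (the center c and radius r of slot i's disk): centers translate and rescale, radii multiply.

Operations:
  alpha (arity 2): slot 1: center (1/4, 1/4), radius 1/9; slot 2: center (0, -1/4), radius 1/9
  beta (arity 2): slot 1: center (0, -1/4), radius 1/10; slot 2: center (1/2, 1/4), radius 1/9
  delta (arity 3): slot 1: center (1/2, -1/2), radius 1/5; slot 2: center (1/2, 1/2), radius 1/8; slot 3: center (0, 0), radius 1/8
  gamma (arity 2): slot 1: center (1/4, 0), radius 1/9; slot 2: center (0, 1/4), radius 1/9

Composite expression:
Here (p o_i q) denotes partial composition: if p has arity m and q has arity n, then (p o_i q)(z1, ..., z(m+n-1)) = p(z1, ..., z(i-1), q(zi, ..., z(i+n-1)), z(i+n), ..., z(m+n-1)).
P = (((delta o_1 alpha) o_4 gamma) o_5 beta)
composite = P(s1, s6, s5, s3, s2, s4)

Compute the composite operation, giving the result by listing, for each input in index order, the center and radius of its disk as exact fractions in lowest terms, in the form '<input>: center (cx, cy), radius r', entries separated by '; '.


Each s-disk chains the slot maps above it in delta; radii multiply.
s1 passes through 2 substitutions, ending at center (11/20, -9/20), radius 1/45
s6 passes through 2 substitutions, ending at center (1/2, -11/20), radius 1/45
s5 passes through 1 substitution, ending at center (1/2, 1/2), radius 1/8
s3 passes through 2 substitutions, ending at center (1/32, 0), radius 1/72
s2 passes through 3 substitutions, ending at center (0, 1/36), radius 1/720
s4 passes through 3 substitutions, ending at center (1/144, 5/144), radius 1/648

s1: center (11/20, -9/20), radius 1/45; s2: center (0, 1/36), radius 1/720; s3: center (1/32, 0), radius 1/72; s4: center (1/144, 5/144), radius 1/648; s5: center (1/2, 1/2), radius 1/8; s6: center (1/2, -11/20), radius 1/45


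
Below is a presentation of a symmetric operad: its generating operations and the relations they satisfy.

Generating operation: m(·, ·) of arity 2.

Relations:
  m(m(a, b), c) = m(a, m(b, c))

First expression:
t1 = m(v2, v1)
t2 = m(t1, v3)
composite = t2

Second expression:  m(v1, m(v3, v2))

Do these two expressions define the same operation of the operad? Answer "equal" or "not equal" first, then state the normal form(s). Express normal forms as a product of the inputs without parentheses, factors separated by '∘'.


not equal — first v2 ∘ v1 ∘ v3, second v1 ∘ v3 ∘ v2

The first expression, normalized: v2 ∘ v1 ∘ v3
The second expression, normalized: v1 ∘ v3 ∘ v2
No match — not equal.


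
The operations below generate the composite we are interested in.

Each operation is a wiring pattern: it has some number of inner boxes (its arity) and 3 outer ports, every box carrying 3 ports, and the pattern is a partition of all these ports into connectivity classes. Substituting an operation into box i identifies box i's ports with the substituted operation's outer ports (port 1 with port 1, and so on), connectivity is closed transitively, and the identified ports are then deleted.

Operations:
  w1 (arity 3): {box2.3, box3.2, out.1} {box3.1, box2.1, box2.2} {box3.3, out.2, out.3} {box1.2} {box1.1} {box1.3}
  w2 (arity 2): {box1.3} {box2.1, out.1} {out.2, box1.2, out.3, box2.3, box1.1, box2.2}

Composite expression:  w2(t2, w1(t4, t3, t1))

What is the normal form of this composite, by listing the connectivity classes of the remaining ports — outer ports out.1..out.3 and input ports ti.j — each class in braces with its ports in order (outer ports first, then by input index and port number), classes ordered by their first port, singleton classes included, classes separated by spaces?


Substituting into w2 glues patterns; closure does the rest.
stage w1: inputs (t4, t3, t1), connectivity {out.1, t1.2, t3.3} {out.2, out.3, t1.3} {t1.1, t3.1, t3.2} {t4.1} {t4.2} {t4.3}, out.j its boundary
stage w2: inputs (t2, t4, t3, t1), connectivity {out.1, t1.2, t3.3} {out.2, out.3, t1.3, t2.1, t2.2} {t1.1, t3.1, t3.2} {t2.3} {t4.1} {t4.2} {t4.3}, out.j its boundary

{out.1, t1.2, t3.3} {out.2, out.3, t1.3, t2.1, t2.2} {t1.1, t3.1, t3.2} {t2.3} {t4.1} {t4.2} {t4.3}


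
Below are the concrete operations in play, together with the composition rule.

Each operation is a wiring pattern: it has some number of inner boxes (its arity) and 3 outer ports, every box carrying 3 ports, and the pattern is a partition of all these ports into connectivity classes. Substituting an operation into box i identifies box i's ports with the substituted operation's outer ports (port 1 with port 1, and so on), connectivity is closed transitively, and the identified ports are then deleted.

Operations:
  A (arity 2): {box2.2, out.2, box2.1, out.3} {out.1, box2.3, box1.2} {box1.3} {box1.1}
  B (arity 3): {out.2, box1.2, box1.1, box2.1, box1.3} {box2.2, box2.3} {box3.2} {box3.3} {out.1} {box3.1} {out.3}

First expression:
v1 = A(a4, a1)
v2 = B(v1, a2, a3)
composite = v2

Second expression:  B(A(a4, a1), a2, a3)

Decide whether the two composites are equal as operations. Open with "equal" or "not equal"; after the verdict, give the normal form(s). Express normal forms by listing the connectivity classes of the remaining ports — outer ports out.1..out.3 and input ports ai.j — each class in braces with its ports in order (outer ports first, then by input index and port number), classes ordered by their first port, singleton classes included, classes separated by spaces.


equal — both sides give {out.1} {out.2, a1.1, a1.2, a1.3, a2.1, a4.2} {out.3} {a2.2, a2.3} {a3.1} {a3.2} {a3.3} {a4.1} {a4.3}


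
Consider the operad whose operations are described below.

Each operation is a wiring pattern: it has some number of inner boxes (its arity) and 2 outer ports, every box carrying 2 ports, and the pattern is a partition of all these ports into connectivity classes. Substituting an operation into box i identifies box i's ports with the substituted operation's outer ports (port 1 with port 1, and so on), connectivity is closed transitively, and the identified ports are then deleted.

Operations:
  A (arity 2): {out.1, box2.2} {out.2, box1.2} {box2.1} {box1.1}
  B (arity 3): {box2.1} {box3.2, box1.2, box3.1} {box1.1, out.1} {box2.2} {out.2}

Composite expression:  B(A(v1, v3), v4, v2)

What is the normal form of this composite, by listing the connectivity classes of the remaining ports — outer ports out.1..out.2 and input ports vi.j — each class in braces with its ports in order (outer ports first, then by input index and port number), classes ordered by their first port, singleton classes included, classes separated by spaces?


{out.1, v3.2} {out.2} {v1.1} {v1.2, v2.1, v2.2} {v3.1} {v4.1} {v4.2}

After gluing at B, chains via deleted ports link the v-ports.
after A, the pattern on (v1, v3) reads {out.1, v3.2} {out.2, v1.2} {v1.1} {v3.1} (out.j = its outer ports)
after B, the pattern on (v1, v3, v4, v2) reads {out.1, v3.2} {out.2} {v1.1} {v1.2, v2.1, v2.2} {v3.1} {v4.1} {v4.2} (out.j = its outer ports)


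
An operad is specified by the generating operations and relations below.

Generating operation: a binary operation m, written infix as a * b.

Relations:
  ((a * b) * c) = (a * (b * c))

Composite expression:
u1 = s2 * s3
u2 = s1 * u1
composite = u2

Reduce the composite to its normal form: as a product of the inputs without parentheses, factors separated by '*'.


s1 * s2 * s3

Under associativity of m, the answer is the s's in reading order.
(s2 * s3) unparenthesizes to s2 * s3
(s1 * (s2 * s3)) unparenthesizes to s1 * s2 * s3


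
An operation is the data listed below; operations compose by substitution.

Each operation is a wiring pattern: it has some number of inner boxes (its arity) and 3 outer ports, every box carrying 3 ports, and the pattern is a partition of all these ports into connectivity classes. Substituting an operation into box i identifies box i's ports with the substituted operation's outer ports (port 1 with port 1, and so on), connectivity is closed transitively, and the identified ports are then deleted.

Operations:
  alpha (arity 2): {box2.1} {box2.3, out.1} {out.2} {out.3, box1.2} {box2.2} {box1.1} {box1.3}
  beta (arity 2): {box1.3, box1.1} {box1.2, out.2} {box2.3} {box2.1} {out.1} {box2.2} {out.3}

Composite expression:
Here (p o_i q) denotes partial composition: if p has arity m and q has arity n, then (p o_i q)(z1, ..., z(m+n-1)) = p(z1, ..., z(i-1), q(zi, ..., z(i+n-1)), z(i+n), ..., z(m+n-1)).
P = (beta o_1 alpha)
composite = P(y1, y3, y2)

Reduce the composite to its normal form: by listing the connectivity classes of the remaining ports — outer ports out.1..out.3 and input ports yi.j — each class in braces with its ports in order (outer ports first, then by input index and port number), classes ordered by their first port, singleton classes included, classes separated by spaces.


{out.1} {out.2} {out.3} {y1.1} {y1.2, y3.3} {y1.3} {y2.1} {y2.2} {y2.3} {y3.1} {y3.2}

After gluing at beta, chains via deleted ports link the y-ports.
after alpha, the pattern on (y1, y3) reads {out.1, y3.3} {out.2} {out.3, y1.2} {y1.1} {y1.3} {y3.1} {y3.2} (out.j = its outer ports)
after beta, the pattern on (y1, y3, y2) reads {out.1} {out.2} {out.3} {y1.1} {y1.2, y3.3} {y1.3} {y2.1} {y2.2} {y2.3} {y3.1} {y3.2} (out.j = its outer ports)


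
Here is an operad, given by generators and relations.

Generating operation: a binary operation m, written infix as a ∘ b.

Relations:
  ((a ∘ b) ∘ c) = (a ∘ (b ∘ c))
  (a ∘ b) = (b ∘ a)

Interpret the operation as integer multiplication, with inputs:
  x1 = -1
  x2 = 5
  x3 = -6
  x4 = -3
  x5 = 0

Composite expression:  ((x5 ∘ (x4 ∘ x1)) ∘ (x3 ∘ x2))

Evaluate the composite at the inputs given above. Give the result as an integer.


0

(x4 ∘ x1) = 3
(x5 ∘ (x4 ∘ x1)) = 0
(x3 ∘ x2) = -30
((x5 ∘ (x4 ∘ x1)) ∘ (x3 ∘ x2)) = 0


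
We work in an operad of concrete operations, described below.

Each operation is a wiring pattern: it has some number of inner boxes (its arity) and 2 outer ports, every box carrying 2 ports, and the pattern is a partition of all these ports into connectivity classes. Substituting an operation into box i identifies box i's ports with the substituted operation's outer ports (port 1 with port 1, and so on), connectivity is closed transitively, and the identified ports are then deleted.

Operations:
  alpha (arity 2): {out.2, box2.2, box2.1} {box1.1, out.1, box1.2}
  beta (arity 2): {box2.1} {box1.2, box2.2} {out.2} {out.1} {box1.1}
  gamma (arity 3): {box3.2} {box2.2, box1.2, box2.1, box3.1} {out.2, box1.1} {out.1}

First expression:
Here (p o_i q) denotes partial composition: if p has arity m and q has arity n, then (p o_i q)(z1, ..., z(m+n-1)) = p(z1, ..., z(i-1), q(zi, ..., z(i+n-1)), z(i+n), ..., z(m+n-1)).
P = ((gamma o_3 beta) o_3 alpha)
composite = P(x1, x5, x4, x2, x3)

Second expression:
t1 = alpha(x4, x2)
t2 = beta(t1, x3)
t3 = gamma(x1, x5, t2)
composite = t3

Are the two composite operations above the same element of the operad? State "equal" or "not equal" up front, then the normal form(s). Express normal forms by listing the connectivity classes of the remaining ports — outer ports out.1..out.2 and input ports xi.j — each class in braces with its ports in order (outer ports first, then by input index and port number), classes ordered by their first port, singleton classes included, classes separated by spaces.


equal; both compose to {out.1} {out.2, x1.1} {x1.2, x5.1, x5.2} {x2.1, x2.2, x3.2} {x3.1} {x4.1, x4.2}

The first composite normalizes to {out.1} {out.2, x1.1} {x1.2, x5.1, x5.2} {x2.1, x2.2, x3.2} {x3.1} {x4.1, x4.2}
The second composite normalizes to {out.1} {out.2, x1.1} {x1.2, x5.1, x5.2} {x2.1, x2.2, x3.2} {x3.1} {x4.1, x4.2}
Identical normal forms: equal.


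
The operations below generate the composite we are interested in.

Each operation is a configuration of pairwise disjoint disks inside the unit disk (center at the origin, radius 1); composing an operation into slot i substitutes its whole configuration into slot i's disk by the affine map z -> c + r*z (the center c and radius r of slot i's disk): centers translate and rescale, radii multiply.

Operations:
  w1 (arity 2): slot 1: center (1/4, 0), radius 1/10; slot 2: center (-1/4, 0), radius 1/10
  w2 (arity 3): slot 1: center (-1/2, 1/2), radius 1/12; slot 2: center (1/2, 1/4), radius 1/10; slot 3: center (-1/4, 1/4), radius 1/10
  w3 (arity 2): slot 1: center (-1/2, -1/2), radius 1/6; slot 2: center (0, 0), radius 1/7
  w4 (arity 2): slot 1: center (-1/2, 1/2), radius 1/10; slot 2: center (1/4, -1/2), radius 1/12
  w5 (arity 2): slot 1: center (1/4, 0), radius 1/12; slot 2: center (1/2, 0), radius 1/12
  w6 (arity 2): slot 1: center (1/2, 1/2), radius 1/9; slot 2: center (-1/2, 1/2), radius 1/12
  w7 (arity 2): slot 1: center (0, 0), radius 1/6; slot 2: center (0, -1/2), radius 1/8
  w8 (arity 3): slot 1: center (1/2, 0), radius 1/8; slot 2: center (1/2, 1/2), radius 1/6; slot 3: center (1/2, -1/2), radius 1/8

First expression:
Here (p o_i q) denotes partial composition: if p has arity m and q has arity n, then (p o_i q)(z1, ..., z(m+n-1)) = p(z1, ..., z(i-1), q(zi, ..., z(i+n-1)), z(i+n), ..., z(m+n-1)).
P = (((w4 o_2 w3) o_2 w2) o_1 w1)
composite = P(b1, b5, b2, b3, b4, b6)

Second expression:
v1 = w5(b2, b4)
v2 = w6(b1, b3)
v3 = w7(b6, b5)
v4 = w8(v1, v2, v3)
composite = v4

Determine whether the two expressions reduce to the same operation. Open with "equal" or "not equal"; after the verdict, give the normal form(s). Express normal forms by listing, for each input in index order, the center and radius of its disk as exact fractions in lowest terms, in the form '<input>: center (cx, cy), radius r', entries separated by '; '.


not equal — first b1: center (-19/40, 1/2), radius 1/100; b2: center (29/144, -77/144), radius 1/864; b3: center (31/144, -155/288), radius 1/720; b4: center (59/288, -155/288), radius 1/720; b5: center (-21/40, 1/2), radius 1/100; b6: center (1/4, -1/2), radius 1/84, second b1: center (7/12, 7/12), radius 1/54; b2: center (17/32, 0), radius 1/96; b3: center (5/12, 7/12), radius 1/72; b4: center (9/16, 0), radius 1/96; b5: center (1/2, -9/16), radius 1/64; b6: center (1/2, -1/2), radius 1/48

In normal form, the first expression is b1: center (-19/40, 1/2), radius 1/100; b2: center (29/144, -77/144), radius 1/864; b3: center (31/144, -155/288), radius 1/720; b4: center (59/288, -155/288), radius 1/720; b5: center (-21/40, 1/2), radius 1/100; b6: center (1/4, -1/2), radius 1/84
In normal form, the second expression is b1: center (7/12, 7/12), radius 1/54; b2: center (17/32, 0), radius 1/96; b3: center (5/12, 7/12), radius 1/72; b4: center (9/16, 0), radius 1/96; b5: center (1/2, -9/16), radius 1/64; b6: center (1/2, -1/2), radius 1/48
No match — not equal.
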